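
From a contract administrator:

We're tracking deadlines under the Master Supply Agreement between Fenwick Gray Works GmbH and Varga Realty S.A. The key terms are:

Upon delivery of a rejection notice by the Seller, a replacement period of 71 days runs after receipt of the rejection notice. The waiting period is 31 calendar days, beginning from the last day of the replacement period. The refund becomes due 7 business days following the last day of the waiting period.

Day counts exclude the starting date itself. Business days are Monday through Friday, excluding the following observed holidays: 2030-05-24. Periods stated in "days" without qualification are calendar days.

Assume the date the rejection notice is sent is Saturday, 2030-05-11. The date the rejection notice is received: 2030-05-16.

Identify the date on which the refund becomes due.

2030-09-04

Adding 71 calendar days to 2030-05-16 gives 2030-07-26, which is the last day of the replacement period.
The last day of the waiting period: 2030-07-26 + 31 days = 2030-08-26.
From Monday, 2030-08-26, 7 business days (Aug 27, Aug 28, Aug 29, Aug 30, Sep 2, Sep 3, Sep 4, skipping weekends) brings us to Wednesday, 2030-09-04, which is the date on which the refund becomes due.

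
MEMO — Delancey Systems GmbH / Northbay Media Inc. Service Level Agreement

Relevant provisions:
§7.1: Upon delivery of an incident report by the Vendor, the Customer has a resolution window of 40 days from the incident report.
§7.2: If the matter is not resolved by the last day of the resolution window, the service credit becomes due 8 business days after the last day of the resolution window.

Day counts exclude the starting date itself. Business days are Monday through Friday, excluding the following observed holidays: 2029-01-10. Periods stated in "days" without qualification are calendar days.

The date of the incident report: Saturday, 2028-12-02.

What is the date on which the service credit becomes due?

2029-01-23

The last day of the resolution window: 2028-12-02 + 40 days = 2029-01-11.
From Thursday, 2029-01-11, 8 business days (Jan 12, Jan 15, Jan 16, Jan 17, Jan 18, Jan 19, Jan 22, Jan 23, skipping weekends) brings us to Tuesday, 2029-01-23, which is the date on which the service credit becomes due.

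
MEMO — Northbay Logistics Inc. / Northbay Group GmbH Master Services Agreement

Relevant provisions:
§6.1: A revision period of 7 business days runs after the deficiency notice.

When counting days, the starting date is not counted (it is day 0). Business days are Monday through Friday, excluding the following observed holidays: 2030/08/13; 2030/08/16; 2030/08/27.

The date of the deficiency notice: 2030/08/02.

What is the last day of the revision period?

The last day of the revision period: counting 7 business days from Friday, 2030/08/02 (Aug 5, Aug 6, Aug 7, Aug 8, Aug 9, Aug 12, Aug 14, skipping weekends and the listed holiday on Aug 13) reaches Wednesday, 2030/08/14.

2030/08/14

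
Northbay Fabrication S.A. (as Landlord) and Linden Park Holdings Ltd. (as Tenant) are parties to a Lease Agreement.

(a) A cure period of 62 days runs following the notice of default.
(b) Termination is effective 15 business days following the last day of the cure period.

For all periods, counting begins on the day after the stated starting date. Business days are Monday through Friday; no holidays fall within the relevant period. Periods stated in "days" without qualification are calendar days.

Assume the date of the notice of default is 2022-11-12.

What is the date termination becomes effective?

2023-02-03

The last day of the cure period: 2022-11-12 + 62 days = 2023-01-13.
The date termination becomes effective: counting 15 business days from Friday, 2023-01-13 (Jan 16, Jan 17, Jan 18, Jan 19, …, Feb 1, Feb 2, Feb 3, skipping weekends) reaches Friday, 2023-02-03.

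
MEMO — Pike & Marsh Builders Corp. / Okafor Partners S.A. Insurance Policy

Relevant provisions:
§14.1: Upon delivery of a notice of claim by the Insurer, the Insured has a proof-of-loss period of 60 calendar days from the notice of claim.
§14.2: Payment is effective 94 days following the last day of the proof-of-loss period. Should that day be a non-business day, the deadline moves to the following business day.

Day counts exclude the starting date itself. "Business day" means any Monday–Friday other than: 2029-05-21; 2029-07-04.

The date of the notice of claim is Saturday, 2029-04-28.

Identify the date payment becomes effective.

2029-10-01

The last day of the proof-of-loss period: 60 calendar days after 2029-04-28 is 2029-06-27.
The date payment becomes effective: 94 calendar days after 2029-06-27 is 2029-09-29. That falls on a Saturday, so it rolls to the next business day, Monday, 2029-10-01.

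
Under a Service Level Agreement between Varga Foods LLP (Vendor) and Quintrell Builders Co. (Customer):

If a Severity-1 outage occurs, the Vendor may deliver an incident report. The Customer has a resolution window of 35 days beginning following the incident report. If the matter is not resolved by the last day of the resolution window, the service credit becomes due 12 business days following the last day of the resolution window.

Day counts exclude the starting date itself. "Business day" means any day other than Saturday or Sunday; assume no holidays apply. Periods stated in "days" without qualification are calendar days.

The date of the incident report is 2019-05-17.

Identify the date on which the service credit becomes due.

2019-07-09

The last day of the resolution window: 2019-05-17 + 35 days = 2019-06-21.
From Friday, 2019-06-21, 12 business days (Jun 24, Jun 25, Jun 26, Jun 27, …, Jul 5, Jul 8, Jul 9, skipping weekends) brings us to Tuesday, 2019-07-09, which is the date on which the service credit becomes due.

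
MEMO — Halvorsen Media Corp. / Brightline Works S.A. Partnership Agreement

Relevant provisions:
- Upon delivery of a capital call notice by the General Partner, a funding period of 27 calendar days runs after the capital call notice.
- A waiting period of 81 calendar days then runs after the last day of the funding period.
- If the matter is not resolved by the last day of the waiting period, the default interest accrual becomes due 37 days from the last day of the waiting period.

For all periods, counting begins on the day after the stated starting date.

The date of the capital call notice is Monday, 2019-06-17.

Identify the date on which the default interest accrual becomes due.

The last day of the funding period: 2019-06-17 + 27 days = 2019-07-14.
The last day of the waiting period: 81 calendar days after 2019-07-14 is 2019-10-03.
The date on which the default interest accrual becomes due: 2019-10-03 + 37 days = 2019-11-09.

2019-11-09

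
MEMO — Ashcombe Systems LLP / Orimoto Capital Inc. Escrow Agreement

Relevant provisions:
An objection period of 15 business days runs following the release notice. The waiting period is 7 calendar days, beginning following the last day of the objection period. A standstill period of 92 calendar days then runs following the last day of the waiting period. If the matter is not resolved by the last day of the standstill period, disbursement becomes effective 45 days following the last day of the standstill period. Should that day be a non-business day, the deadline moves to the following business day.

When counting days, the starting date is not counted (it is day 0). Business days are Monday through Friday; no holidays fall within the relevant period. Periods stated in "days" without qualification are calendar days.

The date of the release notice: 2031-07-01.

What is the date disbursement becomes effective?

2031-12-15

The last day of the objection period: counting 15 business days from Tuesday, 2031-07-01 (Jul 2, Jul 3, Jul 4, Jul 7, …, Jul 18, Jul 21, Jul 22, skipping weekends) reaches Tuesday, 2031-07-22.
Adding 7 calendar days to 2031-07-22 gives 2031-07-29, which is the last day of the waiting period.
Adding 92 calendar days to 2031-07-29 gives 2031-10-29, which is the last day of the standstill period.
The date disbursement becomes effective: 2031-10-29 + 45 days = 2031-12-13. That falls on a Saturday, so it rolls to the next business day, Monday, 2031-12-15.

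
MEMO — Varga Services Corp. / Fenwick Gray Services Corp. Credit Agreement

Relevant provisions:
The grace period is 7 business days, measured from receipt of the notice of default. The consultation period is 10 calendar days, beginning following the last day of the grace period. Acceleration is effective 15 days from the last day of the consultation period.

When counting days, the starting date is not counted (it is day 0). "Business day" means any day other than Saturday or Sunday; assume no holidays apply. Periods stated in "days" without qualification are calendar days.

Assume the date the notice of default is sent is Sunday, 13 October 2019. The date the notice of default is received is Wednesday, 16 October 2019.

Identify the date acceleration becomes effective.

19 November 2019

The last day of the grace period: counting 7 business days from Wednesday, 16 October 2019 (Oct 17, Oct 18, Oct 21, Oct 22, Oct 23, Oct 24, Oct 25, skipping weekends) reaches Friday, 25 October 2019.
Adding 10 calendar days to 25 October 2019 gives 4 November 2019, which is the last day of the consultation period.
The date acceleration becomes effective: 4 November 2019 + 15 days = 19 November 2019.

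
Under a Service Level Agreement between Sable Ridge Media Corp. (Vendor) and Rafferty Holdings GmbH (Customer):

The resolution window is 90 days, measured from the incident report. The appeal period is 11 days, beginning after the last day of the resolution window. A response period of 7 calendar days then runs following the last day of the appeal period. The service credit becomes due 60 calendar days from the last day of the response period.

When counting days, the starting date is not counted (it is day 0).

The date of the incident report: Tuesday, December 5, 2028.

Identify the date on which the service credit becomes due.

The last day of the resolution window: 90 calendar days after December 5, 2028 is March 5, 2029.
The last day of the appeal period: March 5, 2029 + 11 days = March 16, 2029.
The last day of the response period: March 16, 2029 + 7 days = March 23, 2029.
The date on which the service credit becomes due: 60 calendar days after March 23, 2029 is May 22, 2029.

May 22, 2029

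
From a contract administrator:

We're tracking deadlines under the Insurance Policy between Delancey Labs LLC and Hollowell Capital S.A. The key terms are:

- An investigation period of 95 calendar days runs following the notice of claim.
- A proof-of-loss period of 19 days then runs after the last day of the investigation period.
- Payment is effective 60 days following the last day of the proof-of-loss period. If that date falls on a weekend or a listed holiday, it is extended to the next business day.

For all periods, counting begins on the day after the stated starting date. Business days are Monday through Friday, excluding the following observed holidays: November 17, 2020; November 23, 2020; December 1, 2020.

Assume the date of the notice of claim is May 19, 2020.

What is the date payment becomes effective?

Adding 95 calendar days to May 19, 2020 gives August 22, 2020, which is the last day of the investigation period.
Adding 19 calendar days to August 22, 2020 gives September 10, 2020, which is the last day of the proof-of-loss period.
The date payment becomes effective: 60 calendar days after September 10, 2020 is November 9, 2020. November 9, 2020 is a Monday and is not a listed holiday, so no roll-forward applies.

November 9, 2020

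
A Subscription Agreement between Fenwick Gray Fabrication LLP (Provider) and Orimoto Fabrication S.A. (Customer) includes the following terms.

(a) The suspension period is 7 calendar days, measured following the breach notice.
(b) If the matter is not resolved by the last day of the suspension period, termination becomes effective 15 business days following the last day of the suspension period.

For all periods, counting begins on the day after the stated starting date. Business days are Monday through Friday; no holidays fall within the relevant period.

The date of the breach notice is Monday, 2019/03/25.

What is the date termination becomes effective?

Adding 7 calendar days to 2019/03/25 gives 2019/04/01, which is the last day of the suspension period.
The date termination becomes effective: counting 15 business days from Monday, 2019/04/01 (Apr 2, Apr 3, Apr 4, Apr 5, …, Apr 18, Apr 19, Apr 22, skipping weekends) reaches Monday, 2019/04/22.

2019/04/22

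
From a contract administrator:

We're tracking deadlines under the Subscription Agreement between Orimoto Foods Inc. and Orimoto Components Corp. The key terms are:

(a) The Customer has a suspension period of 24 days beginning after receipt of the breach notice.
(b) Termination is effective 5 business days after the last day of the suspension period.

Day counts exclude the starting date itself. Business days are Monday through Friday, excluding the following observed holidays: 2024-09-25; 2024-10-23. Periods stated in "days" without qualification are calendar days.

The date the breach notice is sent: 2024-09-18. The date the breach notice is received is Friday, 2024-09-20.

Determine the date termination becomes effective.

2024-10-21

The last day of the suspension period: 24 calendar days after 2024-09-20 is 2024-10-14.
The date termination becomes effective: 5 business days after Monday, 2024-10-14, skipping weekends — Oct 15, Oct 16, Oct 17, Oct 18, Oct 21 — lands on Monday, 2024-10-21.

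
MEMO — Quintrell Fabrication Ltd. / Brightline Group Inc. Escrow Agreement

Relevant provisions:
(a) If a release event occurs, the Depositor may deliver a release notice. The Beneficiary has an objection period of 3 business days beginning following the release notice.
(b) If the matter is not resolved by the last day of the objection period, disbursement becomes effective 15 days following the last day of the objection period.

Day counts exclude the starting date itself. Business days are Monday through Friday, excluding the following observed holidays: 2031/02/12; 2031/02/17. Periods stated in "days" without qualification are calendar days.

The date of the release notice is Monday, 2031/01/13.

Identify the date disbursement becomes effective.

The last day of the objection period: counting 3 business days from Monday, 2031/01/13 (Jan 14, Jan 15, Jan 16, skipping weekends) reaches Thursday, 2031/01/16.
The date disbursement becomes effective: 15 calendar days after 2031/01/16 is 2031/01/31.

2031/01/31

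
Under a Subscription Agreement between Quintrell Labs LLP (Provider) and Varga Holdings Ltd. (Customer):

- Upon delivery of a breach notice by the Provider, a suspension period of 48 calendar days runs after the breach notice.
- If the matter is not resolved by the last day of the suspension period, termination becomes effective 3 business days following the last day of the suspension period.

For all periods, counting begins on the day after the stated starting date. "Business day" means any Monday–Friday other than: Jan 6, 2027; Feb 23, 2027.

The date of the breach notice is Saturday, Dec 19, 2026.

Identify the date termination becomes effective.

Feb 10, 2027

The last day of the suspension period: Dec 19, 2026 + 48 days = Feb 5, 2027.
The date termination becomes effective: counting 3 business days from Friday, Feb 5, 2027 (Feb 8, Feb 9, Feb 10, skipping weekends) reaches Wednesday, Feb 10, 2027.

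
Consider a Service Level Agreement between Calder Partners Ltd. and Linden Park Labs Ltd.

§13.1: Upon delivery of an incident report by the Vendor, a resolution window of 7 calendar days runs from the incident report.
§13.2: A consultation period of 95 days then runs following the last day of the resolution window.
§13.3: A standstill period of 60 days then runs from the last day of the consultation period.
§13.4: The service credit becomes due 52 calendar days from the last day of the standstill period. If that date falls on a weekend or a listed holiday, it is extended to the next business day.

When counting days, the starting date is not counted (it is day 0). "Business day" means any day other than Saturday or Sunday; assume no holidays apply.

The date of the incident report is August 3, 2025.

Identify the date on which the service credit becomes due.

March 5, 2026

Adding 7 calendar days to August 3, 2025 gives August 10, 2025, which is the last day of the resolution window.
The last day of the consultation period: 95 calendar days after August 10, 2025 is November 13, 2025.
Adding 60 calendar days to November 13, 2025 gives January 12, 2026, which is the last day of the standstill period.
The date on which the service credit becomes due: January 12, 2026 + 52 days = March 5, 2026. March 5, 2026 is a Thursday, so no roll-forward applies.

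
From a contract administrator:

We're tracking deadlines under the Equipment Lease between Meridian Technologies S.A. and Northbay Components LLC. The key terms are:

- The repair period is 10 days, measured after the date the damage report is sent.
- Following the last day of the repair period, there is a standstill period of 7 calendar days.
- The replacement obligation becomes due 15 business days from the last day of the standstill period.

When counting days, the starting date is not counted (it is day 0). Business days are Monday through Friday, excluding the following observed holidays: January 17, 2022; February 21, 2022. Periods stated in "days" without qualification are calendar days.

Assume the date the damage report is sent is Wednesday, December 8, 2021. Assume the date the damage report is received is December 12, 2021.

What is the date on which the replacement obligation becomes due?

The last day of the repair period: 10 calendar days after December 8, 2021 is December 18, 2021.
The last day of the standstill period: December 18, 2021 + 7 days = December 25, 2021.
The date on which the replacement obligation becomes due: counting 15 business days from Saturday, December 25, 2021 (Dec 27, Dec 28, Dec 29, Dec 30, …, Jan 12, Jan 13, Jan 14, skipping weekends) reaches Friday, January 14, 2022.

January 14, 2022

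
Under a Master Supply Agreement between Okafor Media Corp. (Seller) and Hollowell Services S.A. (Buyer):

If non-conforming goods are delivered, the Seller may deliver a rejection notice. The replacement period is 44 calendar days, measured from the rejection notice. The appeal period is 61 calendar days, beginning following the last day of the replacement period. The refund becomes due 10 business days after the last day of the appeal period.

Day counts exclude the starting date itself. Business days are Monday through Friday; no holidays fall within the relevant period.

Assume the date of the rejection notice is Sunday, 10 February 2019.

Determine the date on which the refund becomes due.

Adding 44 calendar days to 10 February 2019 gives 26 March 2019, which is the last day of the replacement period.
The last day of the appeal period: 26 March 2019 + 61 days = 26 May 2019.
From Sunday, 26 May 2019, 10 business days (May 27, May 28, May 29, May 30, May 31, Jun 3, Jun 4, Jun 5, Jun 6, Jun 7, skipping weekends) brings us to Friday, 7 June 2019, which is the date on which the refund becomes due.

7 June 2019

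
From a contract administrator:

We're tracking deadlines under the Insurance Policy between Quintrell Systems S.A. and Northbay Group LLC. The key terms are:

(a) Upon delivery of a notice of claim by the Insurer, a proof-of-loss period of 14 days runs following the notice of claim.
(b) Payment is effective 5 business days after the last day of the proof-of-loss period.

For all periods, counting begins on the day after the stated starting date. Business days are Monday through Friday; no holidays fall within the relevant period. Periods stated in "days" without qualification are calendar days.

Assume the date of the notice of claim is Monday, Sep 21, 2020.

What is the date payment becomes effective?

Oct 12, 2020

The last day of the proof-of-loss period: 14 calendar days after Sep 21, 2020 is Oct 5, 2020.
The date payment becomes effective: counting 5 business days from Monday, Oct 5, 2020 (Oct 6, Oct 7, Oct 8, Oct 9, Oct 12, skipping weekends) reaches Monday, Oct 12, 2020.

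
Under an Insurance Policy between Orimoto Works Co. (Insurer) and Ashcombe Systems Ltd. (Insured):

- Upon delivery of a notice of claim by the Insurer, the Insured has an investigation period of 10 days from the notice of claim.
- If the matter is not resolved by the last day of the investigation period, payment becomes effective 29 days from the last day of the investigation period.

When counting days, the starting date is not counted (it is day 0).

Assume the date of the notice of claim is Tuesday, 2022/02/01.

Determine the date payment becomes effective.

2022/03/12

Adding 10 calendar days to 2022/02/01 gives 2022/02/11, which is the last day of the investigation period.
Adding 29 calendar days to 2022/02/11 gives 2022/03/12, which is the date payment becomes effective.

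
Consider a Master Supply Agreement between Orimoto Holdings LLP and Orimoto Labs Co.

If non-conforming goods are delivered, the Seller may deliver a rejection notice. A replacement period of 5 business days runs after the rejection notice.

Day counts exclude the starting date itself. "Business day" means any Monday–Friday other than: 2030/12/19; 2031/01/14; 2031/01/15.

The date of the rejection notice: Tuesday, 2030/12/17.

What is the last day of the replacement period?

The last day of the replacement period: 5 business days after Tuesday, 2030/12/17, skipping weekends and the listed holiday on Dec 19 — Dec 18, Dec 20, Dec 23, Dec 24, Dec 25 — lands on Wednesday, 2030/12/25.

2030/12/25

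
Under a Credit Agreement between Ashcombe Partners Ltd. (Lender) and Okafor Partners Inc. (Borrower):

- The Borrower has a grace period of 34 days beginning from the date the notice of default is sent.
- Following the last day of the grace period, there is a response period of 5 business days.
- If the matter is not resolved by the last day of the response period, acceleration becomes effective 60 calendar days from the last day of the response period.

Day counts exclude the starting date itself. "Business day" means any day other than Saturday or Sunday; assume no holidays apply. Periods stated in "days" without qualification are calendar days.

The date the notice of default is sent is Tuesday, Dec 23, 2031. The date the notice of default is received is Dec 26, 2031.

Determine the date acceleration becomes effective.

Apr 2, 2032

Adding 34 calendar days to Dec 23, 2031 gives Jan 26, 2032, which is the last day of the grace period.
The last day of the response period: 5 business days after Monday, Jan 26, 2032, skipping weekends — Jan 27, Jan 28, Jan 29, Jan 30, Feb 2 — lands on Monday, Feb 2, 2032.
The date acceleration becomes effective: 60 calendar days after Feb 2, 2032 is Apr 2, 2032.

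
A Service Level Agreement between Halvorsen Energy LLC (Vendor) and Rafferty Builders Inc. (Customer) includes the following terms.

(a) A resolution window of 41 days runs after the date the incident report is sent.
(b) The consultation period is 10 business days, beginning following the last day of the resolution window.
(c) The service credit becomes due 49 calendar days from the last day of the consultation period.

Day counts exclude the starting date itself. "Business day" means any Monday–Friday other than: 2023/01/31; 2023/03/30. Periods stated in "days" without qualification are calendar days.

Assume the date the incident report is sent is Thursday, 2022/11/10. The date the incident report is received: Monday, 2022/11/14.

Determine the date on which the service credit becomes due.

2023/02/22

Adding 41 calendar days to 2022/11/10 gives 2022/12/21, which is the last day of the resolution window.
The last day of the consultation period: 10 business days after Wednesday, 2022/12/21, skipping weekends — Dec 22, Dec 23, Dec 26, Dec 27, Dec 28, Dec 29, Dec 30, Jan 2, Jan 3, Jan 4 — lands on Wednesday, 2023/01/04.
Adding 49 calendar days to 2023/01/04 gives 2023/02/22, which is the date on which the service credit becomes due.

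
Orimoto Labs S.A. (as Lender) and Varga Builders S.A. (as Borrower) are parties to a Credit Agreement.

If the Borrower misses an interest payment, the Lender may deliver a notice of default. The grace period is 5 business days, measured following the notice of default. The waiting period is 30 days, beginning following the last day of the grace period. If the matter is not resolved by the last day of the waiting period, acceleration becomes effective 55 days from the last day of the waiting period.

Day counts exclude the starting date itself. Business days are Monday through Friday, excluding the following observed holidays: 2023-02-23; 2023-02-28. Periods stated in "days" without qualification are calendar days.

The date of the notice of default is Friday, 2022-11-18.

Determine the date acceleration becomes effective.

From Friday, 2022-11-18, 5 business days (Nov 21, Nov 22, Nov 23, Nov 24, Nov 25, skipping weekends) brings us to Friday, 2022-11-25, which is the last day of the grace period.
Adding 30 calendar days to 2022-11-25 gives 2022-12-25, which is the last day of the waiting period.
Adding 55 calendar days to 2022-12-25 gives 2023-02-18, which is the date acceleration becomes effective.

2023-02-18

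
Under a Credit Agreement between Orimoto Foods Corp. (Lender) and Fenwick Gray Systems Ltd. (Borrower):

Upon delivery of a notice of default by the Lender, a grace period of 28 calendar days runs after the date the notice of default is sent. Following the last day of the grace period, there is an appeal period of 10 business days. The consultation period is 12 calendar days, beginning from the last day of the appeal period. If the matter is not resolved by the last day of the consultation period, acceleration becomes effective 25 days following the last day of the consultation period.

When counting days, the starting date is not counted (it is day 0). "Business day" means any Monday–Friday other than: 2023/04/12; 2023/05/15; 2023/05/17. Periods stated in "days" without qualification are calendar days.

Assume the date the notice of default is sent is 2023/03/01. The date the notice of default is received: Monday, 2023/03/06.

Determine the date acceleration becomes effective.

2023/05/20

The last day of the grace period: 2023/03/01 + 28 days = 2023/03/29.
The last day of the appeal period: 10 business days after Wednesday, 2023/03/29, skipping weekends and the listed holiday on Apr 12 — Mar 30, Mar 31, Apr 3, Apr 4, Apr 5, Apr 6, Apr 7, Apr 10, Apr 11, Apr 13 — lands on Thursday, 2023/04/13.
Adding 12 calendar days to 2023/04/13 gives 2023/04/25, which is the last day of the consultation period.
The date acceleration becomes effective: 2023/04/25 + 25 days = 2023/05/20.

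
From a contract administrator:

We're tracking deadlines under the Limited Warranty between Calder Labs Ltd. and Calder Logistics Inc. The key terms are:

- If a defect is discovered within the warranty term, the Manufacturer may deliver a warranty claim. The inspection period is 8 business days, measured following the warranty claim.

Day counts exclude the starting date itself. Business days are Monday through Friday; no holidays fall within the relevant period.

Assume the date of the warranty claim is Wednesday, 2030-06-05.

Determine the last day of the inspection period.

2030-06-17

The last day of the inspection period: counting 8 business days from Wednesday, 2030-06-05 (Jun 6, Jun 7, Jun 10, Jun 11, Jun 12, Jun 13, Jun 14, Jun 17, skipping weekends) reaches Monday, 2030-06-17.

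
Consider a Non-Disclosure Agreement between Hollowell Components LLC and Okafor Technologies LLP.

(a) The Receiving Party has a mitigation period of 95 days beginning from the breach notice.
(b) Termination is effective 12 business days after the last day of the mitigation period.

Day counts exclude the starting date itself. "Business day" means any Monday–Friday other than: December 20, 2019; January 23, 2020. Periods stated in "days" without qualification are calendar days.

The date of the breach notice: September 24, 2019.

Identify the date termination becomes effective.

January 14, 2020

The last day of the mitigation period: 95 calendar days after September 24, 2019 is December 28, 2019.
From Saturday, December 28, 2019, 12 business days (Dec 30, Dec 31, Jan 1, Jan 2, …, Jan 10, Jan 13, Jan 14, skipping weekends) brings us to Tuesday, January 14, 2020, which is the date termination becomes effective.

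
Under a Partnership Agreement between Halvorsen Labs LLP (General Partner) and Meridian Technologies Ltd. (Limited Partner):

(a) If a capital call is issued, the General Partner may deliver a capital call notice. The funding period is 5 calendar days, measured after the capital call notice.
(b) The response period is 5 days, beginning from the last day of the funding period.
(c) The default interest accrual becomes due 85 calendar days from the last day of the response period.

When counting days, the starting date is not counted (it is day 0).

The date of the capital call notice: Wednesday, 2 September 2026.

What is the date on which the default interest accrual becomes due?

The last day of the funding period: 2 September 2026 + 5 days = 7 September 2026.
The last day of the response period: 5 calendar days after 7 September 2026 is 12 September 2026.
The date on which the default interest accrual becomes due: 85 calendar days after 12 September 2026 is 6 December 2026.

6 December 2026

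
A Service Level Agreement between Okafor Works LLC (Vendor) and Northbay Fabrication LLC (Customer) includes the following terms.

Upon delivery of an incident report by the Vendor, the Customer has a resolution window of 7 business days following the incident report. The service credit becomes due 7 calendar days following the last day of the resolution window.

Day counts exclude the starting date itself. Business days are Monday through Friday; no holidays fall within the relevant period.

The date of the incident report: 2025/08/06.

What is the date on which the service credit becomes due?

The last day of the resolution window: 7 business days after Wednesday, 2025/08/06, skipping weekends — Aug 7, Aug 8, Aug 11, Aug 12, Aug 13, Aug 14, Aug 15 — lands on Friday, 2025/08/15.
Adding 7 calendar days to 2025/08/15 gives 2025/08/22, which is the date on which the service credit becomes due.

2025/08/22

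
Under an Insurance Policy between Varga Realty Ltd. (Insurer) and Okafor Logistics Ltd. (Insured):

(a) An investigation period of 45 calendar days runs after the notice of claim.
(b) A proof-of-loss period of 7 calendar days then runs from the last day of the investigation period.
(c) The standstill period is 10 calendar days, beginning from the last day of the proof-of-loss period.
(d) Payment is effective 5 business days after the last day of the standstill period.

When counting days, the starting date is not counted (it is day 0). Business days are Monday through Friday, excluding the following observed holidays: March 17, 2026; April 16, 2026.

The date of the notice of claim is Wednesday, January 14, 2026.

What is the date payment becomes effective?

March 24, 2026

Adding 45 calendar days to January 14, 2026 gives February 28, 2026, which is the last day of the investigation period.
The last day of the proof-of-loss period: 7 calendar days after February 28, 2026 is March 7, 2026.
The last day of the standstill period: 10 calendar days after March 7, 2026 is March 17, 2026.
From Tuesday, March 17, 2026, 5 business days (Mar 18, Mar 19, Mar 20, Mar 23, Mar 24, skipping weekends) brings us to Tuesday, March 24, 2026, which is the date payment becomes effective.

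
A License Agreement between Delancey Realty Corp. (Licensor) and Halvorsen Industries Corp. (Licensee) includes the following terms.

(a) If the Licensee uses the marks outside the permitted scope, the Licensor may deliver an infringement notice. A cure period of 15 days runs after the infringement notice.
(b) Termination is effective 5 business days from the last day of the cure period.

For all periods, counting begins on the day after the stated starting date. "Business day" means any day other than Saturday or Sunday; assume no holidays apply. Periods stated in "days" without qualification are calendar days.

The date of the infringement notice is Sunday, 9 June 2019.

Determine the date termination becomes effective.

The last day of the cure period: 15 calendar days after 9 June 2019 is 24 June 2019.
The date termination becomes effective: 5 business days after Monday, 24 June 2019, skipping weekends — Jun 25, Jun 26, Jun 27, Jun 28, Jul 1 — lands on Monday, 1 July 2019.

1 July 2019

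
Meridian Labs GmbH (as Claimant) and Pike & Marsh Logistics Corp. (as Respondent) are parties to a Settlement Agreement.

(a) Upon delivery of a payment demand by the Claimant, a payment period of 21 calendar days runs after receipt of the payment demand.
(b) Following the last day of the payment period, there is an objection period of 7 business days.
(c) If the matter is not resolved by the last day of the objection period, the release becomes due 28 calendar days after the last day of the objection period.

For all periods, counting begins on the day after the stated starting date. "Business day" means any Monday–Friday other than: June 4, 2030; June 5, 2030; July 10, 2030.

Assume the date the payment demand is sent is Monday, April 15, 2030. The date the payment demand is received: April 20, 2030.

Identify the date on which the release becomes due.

The last day of the payment period: 21 calendar days after April 20, 2030 is May 11, 2030.
From Saturday, May 11, 2030, 7 business days (May 13, May 14, May 15, May 16, May 17, May 20, May 21, skipping weekends) brings us to Tuesday, May 21, 2030, which is the last day of the objection period.
Adding 28 calendar days to May 21, 2030 gives June 18, 2030, which is the date on which the release becomes due.

June 18, 2030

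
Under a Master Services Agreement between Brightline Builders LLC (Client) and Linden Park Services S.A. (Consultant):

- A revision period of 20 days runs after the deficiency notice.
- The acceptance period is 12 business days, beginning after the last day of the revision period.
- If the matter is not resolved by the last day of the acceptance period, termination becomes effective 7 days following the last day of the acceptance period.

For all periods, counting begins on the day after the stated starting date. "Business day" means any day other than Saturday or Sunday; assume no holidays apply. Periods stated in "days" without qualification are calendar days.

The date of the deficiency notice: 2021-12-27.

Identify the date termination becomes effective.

2022-02-08

Adding 20 calendar days to 2021-12-27 gives 2022-01-16, which is the last day of the revision period.
The last day of the acceptance period: 12 business days after Sunday, 2022-01-16, skipping weekends — Jan 17, Jan 18, Jan 19, Jan 20, …, Jan 28, Jan 31, Feb 1 — lands on Tuesday, 2022-02-01.
The date termination becomes effective: 2022-02-01 + 7 days = 2022-02-08.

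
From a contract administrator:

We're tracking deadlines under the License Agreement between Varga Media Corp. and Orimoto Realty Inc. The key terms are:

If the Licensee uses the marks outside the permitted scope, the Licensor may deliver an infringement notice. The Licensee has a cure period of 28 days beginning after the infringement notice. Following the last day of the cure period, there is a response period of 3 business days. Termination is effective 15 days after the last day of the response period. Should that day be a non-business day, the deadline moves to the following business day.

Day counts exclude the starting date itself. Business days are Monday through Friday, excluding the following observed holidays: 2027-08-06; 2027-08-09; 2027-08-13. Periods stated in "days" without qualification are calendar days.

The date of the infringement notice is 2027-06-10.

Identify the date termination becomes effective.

Adding 28 calendar days to 2027-06-10 gives 2027-07-08, which is the last day of the cure period.
From Thursday, 2027-07-08, 3 business days (Jul 9, Jul 12, Jul 13, skipping weekends) brings us to Tuesday, 2027-07-13, which is the last day of the response period.
The date termination becomes effective: 2027-07-13 + 15 days = 2027-07-28. 2027-07-28 is a Wednesday and is not a listed holiday, so no roll-forward applies.

2027-07-28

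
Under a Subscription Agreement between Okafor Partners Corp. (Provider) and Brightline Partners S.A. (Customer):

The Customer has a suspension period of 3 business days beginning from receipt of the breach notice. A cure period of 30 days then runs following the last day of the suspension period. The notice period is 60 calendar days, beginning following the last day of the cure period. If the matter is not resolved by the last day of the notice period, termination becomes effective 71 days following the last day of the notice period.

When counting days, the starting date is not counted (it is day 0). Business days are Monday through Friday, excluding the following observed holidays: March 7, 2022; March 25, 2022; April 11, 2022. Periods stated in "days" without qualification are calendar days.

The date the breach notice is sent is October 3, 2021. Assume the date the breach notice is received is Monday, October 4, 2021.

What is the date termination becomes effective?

The last day of the suspension period: counting 3 business days from Monday, October 4, 2021 (Oct 5, Oct 6, Oct 7, skipping weekends) reaches Thursday, October 7, 2021.
The last day of the cure period: 30 calendar days after October 7, 2021 is November 6, 2021.
The last day of the notice period: 60 calendar days after November 6, 2021 is January 5, 2022.
The date termination becomes effective: 71 calendar days after January 5, 2022 is March 17, 2022.

March 17, 2022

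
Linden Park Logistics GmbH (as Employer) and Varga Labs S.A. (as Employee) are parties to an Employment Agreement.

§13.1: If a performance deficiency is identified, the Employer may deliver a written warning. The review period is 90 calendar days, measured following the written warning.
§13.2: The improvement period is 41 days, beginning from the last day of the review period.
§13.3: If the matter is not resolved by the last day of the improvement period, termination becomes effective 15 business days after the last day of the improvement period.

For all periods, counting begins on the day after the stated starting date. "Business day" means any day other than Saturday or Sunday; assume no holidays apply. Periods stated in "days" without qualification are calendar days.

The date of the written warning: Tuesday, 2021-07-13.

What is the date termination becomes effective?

2021-12-10

The last day of the review period: 2021-07-13 + 90 days = 2021-10-11.
Adding 41 calendar days to 2021-10-11 gives 2021-11-21, which is the last day of the improvement period.
From Sunday, 2021-11-21, 15 business days (Nov 22, Nov 23, Nov 24, Nov 25, …, Dec 8, Dec 9, Dec 10, skipping weekends) brings us to Friday, 2021-12-10, which is the date termination becomes effective.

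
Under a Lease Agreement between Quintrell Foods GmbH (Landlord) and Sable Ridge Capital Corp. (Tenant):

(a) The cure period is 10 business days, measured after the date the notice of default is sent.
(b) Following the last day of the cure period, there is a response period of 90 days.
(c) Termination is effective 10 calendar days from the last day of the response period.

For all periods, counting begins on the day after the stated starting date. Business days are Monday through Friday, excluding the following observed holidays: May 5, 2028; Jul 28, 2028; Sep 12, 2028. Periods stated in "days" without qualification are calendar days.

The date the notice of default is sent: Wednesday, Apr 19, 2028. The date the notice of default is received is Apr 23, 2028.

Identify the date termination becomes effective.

Aug 11, 2028

The last day of the cure period: 10 business days after Wednesday, Apr 19, 2028, skipping weekends — Apr 20, Apr 21, Apr 24, Apr 25, Apr 26, Apr 27, Apr 28, May 1, May 2, May 3 — lands on Wednesday, May 3, 2028.
The last day of the response period: 90 calendar days after May 3, 2028 is Aug 1, 2028.
The date termination becomes effective: Aug 1, 2028 + 10 days = Aug 11, 2028.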